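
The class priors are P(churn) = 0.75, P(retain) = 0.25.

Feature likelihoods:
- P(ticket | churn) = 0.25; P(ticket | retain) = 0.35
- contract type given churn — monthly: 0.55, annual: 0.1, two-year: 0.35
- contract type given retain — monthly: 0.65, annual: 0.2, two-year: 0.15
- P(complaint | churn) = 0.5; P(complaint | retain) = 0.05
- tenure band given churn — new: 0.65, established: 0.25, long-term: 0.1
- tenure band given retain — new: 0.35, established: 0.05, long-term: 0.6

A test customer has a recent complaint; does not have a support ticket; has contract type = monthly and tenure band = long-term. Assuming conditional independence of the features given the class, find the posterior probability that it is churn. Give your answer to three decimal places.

0.830

churn: 0.75 × (1−0.25) × 0.55 × 0.5 × 0.1 = 0.01546875
retain: 0.25 × (1−0.35) × 0.65 × 0.05 × 0.6 = 0.00316875
P(churn | x) = 0.01546875 / 0.0186375 ≈ 0.830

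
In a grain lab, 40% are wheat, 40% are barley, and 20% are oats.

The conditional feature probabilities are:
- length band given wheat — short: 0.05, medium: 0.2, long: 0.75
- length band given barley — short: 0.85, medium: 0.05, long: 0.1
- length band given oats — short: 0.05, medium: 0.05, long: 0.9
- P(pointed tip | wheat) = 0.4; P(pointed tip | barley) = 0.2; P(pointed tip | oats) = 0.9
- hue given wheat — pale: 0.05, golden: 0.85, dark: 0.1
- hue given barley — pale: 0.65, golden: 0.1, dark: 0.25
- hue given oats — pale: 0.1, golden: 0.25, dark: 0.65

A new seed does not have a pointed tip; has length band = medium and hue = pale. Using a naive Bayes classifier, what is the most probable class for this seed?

barley

wheat: 0.4 × 0.2 × (1−0.4) × 0.05 = 0.0024
barley: 0.4 × 0.05 × (1−0.2) × 0.65 = 0.0104
oats: 0.2 × 0.05 × (1−0.9) × 0.1 = 0.0001
Highest score → barley.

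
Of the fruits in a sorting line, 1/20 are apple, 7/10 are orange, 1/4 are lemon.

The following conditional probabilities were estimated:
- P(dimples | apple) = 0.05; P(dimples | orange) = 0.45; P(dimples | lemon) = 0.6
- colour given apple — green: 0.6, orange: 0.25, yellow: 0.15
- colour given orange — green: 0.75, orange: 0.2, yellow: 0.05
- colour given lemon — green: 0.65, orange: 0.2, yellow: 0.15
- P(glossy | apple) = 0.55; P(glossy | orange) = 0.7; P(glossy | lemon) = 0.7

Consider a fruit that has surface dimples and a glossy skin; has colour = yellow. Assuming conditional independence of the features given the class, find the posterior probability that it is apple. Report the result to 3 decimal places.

0.008

apple: 0.05 × 0.05 × 0.15 × 0.55 = 0.00020625
orange: 0.7 × 0.45 × 0.05 × 0.7 = 0.011025
lemon: 0.25 × 0.6 × 0.15 × 0.7 = 0.01575
P(apple | x) = 0.00020625 / 0.02698125 ≈ 0.008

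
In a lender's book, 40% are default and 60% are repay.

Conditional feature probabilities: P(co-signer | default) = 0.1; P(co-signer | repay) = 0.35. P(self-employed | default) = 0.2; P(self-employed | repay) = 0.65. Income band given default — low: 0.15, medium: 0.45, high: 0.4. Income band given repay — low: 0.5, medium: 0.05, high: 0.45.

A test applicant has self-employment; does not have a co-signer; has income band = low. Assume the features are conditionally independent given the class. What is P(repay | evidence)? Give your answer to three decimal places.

default: 0.4 × (1−0.1) × 0.2 × 0.15 = 0.0108
repay: 0.6 × (1−0.35) × 0.65 × 0.5 = 0.12675
P(repay | x) = 0.12675 / 0.13755 ≈ 0.921

0.921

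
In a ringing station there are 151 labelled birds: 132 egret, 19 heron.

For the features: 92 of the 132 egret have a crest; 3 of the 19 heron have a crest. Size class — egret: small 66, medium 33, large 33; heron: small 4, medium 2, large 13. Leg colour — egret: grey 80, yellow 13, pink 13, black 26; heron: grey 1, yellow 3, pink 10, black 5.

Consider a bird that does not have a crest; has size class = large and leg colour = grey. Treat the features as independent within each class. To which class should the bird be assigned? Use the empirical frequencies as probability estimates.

egret: (132/151) × (40/132) × (33/132) × (80/132) ≈ 0.0401365
heron: (19/151) × (16/19) × (13/19) × (1/19) ≈ 0.00381574
Highest score → egret.

egret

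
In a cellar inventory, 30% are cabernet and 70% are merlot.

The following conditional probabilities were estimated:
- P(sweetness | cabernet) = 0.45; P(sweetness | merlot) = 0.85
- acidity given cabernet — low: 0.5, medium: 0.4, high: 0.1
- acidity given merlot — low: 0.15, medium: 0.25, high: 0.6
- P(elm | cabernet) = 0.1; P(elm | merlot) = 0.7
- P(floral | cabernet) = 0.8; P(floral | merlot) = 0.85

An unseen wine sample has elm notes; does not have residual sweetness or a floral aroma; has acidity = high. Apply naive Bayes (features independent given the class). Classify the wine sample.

merlot

cabernet: 0.3 × (1−0.45) × 0.1 × 0.1 × (1−0.8) = 0.00033
merlot: 0.7 × (1−0.85) × 0.6 × 0.7 × (1−0.85) = 0.006615
Highest score → merlot.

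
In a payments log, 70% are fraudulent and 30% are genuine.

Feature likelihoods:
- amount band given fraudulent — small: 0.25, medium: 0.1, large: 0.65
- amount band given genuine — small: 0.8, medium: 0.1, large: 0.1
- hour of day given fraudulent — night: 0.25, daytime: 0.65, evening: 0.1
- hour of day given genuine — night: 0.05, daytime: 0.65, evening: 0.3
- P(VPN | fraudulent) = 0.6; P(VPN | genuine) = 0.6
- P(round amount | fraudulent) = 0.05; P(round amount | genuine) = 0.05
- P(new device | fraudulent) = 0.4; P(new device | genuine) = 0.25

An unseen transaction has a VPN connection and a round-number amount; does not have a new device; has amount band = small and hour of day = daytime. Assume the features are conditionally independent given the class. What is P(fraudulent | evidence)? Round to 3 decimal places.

fraudulent: 0.7 × 0.25 × 0.65 × 0.6 × 0.05 × (1−0.4) = 0.0020475
genuine: 0.3 × 0.8 × 0.65 × 0.6 × 0.05 × (1−0.25) = 0.00351
P(fraudulent | x) = 0.0020475 / 0.0055575 ≈ 0.368

0.368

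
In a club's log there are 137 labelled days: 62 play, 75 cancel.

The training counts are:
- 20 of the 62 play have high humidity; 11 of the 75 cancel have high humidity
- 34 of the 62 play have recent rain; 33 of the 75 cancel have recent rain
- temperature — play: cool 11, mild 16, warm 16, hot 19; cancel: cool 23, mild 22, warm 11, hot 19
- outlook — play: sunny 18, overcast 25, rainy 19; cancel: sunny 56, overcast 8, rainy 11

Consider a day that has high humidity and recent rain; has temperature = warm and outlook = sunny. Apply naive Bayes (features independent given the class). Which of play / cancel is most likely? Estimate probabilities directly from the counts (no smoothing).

play: (62/137) × (20/62) × (34/62) × (16/62) × (18/62) ≈ 0.00599799
cancel: (75/137) × (11/75) × (33/75) × (11/75) × (56/75) ≈ 0.00386886
Highest score → play.

play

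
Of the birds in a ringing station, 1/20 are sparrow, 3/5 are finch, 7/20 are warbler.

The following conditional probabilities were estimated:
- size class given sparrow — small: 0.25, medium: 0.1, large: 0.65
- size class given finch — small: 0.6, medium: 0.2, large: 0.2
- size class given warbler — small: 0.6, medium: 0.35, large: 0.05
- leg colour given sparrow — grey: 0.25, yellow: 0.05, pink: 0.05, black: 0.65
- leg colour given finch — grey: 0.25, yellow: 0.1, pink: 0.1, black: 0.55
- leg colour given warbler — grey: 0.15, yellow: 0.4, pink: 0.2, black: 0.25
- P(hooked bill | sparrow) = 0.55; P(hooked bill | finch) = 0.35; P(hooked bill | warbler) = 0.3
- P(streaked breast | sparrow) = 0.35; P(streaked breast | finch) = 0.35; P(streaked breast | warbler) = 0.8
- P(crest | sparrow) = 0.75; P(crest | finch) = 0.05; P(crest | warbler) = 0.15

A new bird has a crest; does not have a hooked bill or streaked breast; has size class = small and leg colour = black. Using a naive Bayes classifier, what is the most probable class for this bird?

sparrow: 0.05 × 0.25 × 0.65 × (1−0.55) × (1−0.35) × 0.75 = 0.001782421875
finch: 0.6 × 0.6 × 0.55 × (1−0.35) × (1−0.35) × 0.05 = 0.00418275
warbler: 0.35 × 0.6 × 0.25 × (1−0.3) × (1−0.8) × 0.15 = 0.0011025
Highest score → finch.

finch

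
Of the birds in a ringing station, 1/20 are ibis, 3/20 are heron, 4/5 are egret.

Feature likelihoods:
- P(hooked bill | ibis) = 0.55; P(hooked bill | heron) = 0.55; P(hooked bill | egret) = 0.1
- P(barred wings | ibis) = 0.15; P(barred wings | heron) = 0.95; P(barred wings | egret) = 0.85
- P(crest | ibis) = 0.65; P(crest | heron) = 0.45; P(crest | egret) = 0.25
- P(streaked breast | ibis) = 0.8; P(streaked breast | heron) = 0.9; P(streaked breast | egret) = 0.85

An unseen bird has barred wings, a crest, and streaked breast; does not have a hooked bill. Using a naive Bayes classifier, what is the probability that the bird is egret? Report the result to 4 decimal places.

ibis: 0.05 × (1−0.55) × 0.15 × 0.65 × 0.8 = 0.001755
heron: 0.15 × (1−0.55) × 0.95 × 0.45 × 0.9 = 0.025970625
egret: 0.8 × (1−0.1) × 0.85 × 0.25 × 0.85 = 0.13005
P(egret | x) = 0.13005 / 0.157775625 ≈ 0.8243

0.8243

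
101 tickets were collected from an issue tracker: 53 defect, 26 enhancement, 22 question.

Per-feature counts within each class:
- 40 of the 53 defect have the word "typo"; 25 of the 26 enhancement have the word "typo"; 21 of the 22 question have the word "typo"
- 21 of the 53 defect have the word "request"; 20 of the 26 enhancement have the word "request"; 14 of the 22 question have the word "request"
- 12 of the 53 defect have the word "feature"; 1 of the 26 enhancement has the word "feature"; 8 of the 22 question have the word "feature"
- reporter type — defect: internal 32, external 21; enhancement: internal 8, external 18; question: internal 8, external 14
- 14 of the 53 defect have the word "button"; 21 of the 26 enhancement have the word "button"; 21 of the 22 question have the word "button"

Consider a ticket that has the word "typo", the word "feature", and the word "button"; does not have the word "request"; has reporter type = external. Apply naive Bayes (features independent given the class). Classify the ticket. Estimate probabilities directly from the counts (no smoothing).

defect: (53/101) × (40/53) × (32/53) × (12/53) × (21/53) × (14/53) ≈ 0.00566648
enhancement: (26/101) × (25/26) × (6/26) × (1/26) × (18/26) × (21/26) ≈ 0.00122848
question: (22/101) × (21/22) × (8/22) × (8/22) × (14/22) × (21/22) ≈ 0.0167007
Highest score → question.

question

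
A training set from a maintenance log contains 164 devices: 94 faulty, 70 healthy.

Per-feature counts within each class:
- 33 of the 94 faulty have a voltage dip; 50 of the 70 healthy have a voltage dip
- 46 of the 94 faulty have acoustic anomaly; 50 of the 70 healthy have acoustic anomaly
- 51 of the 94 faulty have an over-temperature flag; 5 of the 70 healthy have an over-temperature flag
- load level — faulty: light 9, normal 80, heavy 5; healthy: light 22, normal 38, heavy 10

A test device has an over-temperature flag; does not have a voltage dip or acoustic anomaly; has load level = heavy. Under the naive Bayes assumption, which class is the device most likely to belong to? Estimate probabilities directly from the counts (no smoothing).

faulty: (94/164) × (61/94) × (48/94) × (51/94) × (5/94) ≈ 0.0054813
healthy: (70/164) × (20/70) × (20/70) × (5/70) × (10/70) ≈ 0.000355543
Highest score → faulty.

faulty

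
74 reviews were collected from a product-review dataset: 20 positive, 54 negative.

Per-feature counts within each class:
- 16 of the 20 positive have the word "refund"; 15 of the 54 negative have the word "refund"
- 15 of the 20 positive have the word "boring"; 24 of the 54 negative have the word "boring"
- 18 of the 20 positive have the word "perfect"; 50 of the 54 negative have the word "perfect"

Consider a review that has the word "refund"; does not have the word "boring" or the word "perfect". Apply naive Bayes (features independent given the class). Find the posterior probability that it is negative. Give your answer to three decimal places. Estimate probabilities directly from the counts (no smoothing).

positive: (20/74) × (16/20) × (5/20) × (2/20) ≈ 0.00540541
negative: (54/74) × (15/54) × (30/54) × (4/54) ≈ 0.00834168
P(negative | x) = 0.00834168 / 0.01374709 ≈ 0.607

0.607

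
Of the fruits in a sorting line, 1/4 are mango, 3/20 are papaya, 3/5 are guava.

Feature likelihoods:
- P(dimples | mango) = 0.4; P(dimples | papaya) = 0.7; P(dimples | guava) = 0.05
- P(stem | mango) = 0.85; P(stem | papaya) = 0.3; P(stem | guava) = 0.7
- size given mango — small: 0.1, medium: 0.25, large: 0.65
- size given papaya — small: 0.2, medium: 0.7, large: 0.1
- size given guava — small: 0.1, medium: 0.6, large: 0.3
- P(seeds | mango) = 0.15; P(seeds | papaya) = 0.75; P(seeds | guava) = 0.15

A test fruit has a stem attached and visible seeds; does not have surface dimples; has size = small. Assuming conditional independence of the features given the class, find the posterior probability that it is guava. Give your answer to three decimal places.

0.603

mango: 0.25 × (1−0.4) × 0.85 × 0.1 × 0.15 = 0.0019125
papaya: 0.15 × (1−0.7) × 0.3 × 0.2 × 0.75 = 0.002025
guava: 0.6 × (1−0.05) × 0.7 × 0.1 × 0.15 = 0.005985
P(guava | x) = 0.005985 / 0.0099225 ≈ 0.603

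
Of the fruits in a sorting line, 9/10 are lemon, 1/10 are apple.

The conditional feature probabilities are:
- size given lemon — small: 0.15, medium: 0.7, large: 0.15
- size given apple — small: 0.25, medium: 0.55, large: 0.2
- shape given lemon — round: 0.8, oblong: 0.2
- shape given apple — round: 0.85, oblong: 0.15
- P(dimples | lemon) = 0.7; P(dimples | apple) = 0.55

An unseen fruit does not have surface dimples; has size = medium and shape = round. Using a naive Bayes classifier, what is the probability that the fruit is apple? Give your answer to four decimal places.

lemon: 0.9 × 0.7 × 0.8 × (1−0.7) = 0.1512
apple: 0.1 × 0.55 × 0.85 × (1−0.55) = 0.0210375
P(apple | x) = 0.0210375 / 0.1722375 ≈ 0.1221

0.1221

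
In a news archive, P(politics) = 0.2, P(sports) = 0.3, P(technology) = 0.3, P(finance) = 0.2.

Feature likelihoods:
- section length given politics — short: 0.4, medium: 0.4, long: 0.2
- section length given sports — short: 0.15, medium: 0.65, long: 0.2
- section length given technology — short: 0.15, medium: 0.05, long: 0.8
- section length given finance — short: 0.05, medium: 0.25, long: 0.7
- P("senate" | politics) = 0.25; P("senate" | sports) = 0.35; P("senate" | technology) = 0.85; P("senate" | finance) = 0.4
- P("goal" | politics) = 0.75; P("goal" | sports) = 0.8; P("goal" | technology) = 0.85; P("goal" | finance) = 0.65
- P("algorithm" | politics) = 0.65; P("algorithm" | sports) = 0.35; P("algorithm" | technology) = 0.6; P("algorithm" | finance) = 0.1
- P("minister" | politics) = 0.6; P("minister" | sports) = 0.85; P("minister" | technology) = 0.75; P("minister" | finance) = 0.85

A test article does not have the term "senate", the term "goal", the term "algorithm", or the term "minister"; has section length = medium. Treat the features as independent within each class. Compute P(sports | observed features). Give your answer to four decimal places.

0.4104

politics: 0.2 × 0.4 × (1−0.25) × (1−0.75) × (1−0.65) × (1−0.6) = 0.0021
sports: 0.3 × 0.65 × (1−0.35) × (1−0.8) × (1−0.35) × (1−0.85) = 0.002471625
technology: 0.3 × 0.05 × (1−0.85) × (1−0.85) × (1−0.6) × (1−0.75) = 0.00003375
finance: 0.2 × 0.25 × (1−0.4) × (1−0.65) × (1−0.1) × (1−0.85) = 0.0014175
P(sports | x) = 0.002471625 / 0.006022875 ≈ 0.4104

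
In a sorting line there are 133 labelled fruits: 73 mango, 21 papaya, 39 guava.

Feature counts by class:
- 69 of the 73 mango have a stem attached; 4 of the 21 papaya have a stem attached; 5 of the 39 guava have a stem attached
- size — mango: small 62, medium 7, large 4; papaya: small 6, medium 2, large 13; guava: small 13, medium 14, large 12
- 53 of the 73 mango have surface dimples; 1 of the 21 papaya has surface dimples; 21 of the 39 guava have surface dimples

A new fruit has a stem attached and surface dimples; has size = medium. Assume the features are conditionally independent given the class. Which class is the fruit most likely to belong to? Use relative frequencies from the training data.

mango

mango: (73/133) × (69/73) × (7/73) × (53/73) ≈ 0.0361182
papaya: (21/133) × (4/21) × (2/21) × (1/21) ≈ 0.000136395
guava: (39/133) × (5/39) × (14/39) × (21/39) ≈ 0.00726669
Highest score → mango.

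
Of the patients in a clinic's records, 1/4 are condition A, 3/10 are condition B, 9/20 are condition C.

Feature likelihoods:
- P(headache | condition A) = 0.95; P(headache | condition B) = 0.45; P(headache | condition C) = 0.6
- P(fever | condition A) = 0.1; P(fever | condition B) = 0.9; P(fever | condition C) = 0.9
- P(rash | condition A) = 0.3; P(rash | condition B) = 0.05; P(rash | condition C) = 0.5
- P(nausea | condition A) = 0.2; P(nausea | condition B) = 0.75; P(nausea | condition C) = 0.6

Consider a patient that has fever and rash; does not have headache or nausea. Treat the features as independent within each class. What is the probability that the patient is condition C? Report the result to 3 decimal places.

condition A: 0.25 × (1−0.95) × 0.1 × 0.3 × (1−0.2) = 0.0003
condition B: 0.3 × (1−0.45) × 0.9 × 0.05 × (1−0.75) = 0.00185625
condition C: 0.45 × (1−0.6) × 0.9 × 0.5 × (1−0.6) = 0.0324
P(condition C | x) = 0.0324 / 0.03455625 ≈ 0.938

0.938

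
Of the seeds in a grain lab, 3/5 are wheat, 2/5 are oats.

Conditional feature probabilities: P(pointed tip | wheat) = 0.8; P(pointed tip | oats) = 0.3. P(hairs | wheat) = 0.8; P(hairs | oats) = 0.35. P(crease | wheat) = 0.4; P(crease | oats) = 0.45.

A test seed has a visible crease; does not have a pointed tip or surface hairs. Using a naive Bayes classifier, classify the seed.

oats

wheat: 0.6 × (1−0.8) × (1−0.8) × 0.4 = 0.0096
oats: 0.4 × (1−0.3) × (1−0.35) × 0.45 = 0.0819
Highest score → oats.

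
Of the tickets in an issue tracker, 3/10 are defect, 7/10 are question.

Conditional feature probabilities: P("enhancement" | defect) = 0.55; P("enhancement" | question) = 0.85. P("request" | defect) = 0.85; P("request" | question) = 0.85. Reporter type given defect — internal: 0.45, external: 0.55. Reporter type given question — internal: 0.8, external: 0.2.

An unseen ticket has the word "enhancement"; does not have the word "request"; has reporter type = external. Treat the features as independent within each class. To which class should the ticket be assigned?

defect: 0.3 × 0.55 × (1−0.85) × 0.55 = 0.0136125
question: 0.7 × 0.85 × (1−0.85) × 0.2 = 0.01785
Highest score → question.

question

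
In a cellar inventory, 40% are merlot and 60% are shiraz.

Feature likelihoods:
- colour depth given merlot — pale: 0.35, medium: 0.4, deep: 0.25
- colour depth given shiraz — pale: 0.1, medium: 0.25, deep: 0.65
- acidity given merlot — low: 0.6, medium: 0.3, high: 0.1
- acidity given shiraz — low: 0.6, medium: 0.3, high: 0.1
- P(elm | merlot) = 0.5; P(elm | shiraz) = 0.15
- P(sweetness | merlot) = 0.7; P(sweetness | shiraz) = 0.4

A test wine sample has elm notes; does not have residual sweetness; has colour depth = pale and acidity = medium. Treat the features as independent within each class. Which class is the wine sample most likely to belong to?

merlot: 0.4 × 0.35 × 0.3 × 0.5 × (1−0.7) = 0.0063
shiraz: 0.6 × 0.1 × 0.3 × 0.15 × (1−0.4) = 0.00162
Highest score → merlot.

merlot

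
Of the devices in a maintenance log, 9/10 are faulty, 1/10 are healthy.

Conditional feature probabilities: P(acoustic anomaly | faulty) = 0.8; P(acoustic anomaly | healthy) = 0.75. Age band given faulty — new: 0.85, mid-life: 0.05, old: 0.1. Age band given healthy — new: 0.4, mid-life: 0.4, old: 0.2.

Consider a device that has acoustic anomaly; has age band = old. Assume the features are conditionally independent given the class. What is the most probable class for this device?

faulty: 0.9 × 0.8 × 0.1 = 0.072
healthy: 0.1 × 0.75 × 0.2 = 0.015
Highest score → faulty.

faulty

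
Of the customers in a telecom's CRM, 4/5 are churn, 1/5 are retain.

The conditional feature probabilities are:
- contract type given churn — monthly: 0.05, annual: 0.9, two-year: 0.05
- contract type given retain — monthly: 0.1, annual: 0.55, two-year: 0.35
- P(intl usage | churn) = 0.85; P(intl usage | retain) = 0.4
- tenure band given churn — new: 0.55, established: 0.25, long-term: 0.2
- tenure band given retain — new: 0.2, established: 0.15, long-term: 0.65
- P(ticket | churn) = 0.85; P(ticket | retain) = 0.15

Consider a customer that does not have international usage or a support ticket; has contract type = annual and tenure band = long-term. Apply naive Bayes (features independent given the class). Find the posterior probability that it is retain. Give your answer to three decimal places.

churn: 0.8 × 0.9 × (1−0.85) × 0.2 × (1−0.85) = 0.00324
retain: 0.2 × 0.55 × (1−0.4) × 0.65 × (1−0.15) = 0.036465
P(retain | x) = 0.036465 / 0.039705 ≈ 0.918

0.918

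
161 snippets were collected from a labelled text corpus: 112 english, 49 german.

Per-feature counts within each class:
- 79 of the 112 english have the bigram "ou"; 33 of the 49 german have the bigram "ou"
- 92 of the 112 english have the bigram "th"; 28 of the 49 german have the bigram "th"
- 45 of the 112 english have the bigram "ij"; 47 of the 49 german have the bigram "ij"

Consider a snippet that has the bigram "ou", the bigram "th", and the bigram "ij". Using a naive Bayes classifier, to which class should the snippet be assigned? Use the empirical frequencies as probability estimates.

english: (112/161) × (79/112) × (92/112) × (45/112) ≈ 0.161944
german: (49/161) × (33/49) × (28/49) × (47/49) ≈ 0.112344
Highest score → english.

english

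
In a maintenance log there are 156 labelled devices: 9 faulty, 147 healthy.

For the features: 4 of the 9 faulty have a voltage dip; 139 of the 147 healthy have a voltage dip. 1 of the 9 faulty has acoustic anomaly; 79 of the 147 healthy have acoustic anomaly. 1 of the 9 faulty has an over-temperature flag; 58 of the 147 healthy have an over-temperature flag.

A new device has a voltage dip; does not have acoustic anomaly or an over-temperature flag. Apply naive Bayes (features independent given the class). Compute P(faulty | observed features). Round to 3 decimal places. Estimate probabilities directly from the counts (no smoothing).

faulty: (9/156) × (4/9) × (8/9) × (8/9) ≈ 0.0202596
healthy: (147/156) × (139/147) × (68/147) × (89/147) ≈ 0.249548
P(faulty | x) = 0.0202596 / 0.2698076 ≈ 0.075

0.075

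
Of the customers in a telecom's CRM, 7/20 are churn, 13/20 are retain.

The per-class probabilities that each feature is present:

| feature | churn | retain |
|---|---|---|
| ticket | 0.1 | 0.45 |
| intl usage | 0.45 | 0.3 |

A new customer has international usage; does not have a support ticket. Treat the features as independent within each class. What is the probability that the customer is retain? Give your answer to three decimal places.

churn: 0.35 × (1−0.1) × 0.45 = 0.14175
retain: 0.65 × (1−0.45) × 0.3 = 0.10725
P(retain | x) = 0.10725 / 0.249 ≈ 0.431

0.431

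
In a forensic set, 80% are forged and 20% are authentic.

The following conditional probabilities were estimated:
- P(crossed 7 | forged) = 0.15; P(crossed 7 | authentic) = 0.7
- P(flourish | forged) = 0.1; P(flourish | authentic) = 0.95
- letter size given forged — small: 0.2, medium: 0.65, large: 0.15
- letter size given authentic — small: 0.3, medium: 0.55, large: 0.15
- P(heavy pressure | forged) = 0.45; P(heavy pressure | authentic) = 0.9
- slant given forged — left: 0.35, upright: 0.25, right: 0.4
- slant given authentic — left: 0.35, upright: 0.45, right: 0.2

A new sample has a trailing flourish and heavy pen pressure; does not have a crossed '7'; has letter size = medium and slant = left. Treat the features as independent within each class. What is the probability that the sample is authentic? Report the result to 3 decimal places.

0.587

forged: 0.8 × (1−0.15) × 0.1 × 0.65 × 0.45 × 0.35 = 0.0069615
authentic: 0.2 × (1−0.7) × 0.95 × 0.55 × 0.9 × 0.35 = 0.00987525
P(authentic | x) = 0.00987525 / 0.01683675 ≈ 0.587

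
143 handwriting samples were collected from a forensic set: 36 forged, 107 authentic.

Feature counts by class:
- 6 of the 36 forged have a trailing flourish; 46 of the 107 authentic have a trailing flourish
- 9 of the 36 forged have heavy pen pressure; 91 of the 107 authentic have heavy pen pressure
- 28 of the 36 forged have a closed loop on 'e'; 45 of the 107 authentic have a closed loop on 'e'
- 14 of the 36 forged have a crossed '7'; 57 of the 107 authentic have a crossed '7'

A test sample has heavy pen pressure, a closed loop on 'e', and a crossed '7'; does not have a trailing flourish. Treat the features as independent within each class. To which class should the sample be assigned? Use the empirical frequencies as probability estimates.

forged: (36/143) × (30/36) × (9/36) × (28/36) × (14/36) ≈ 0.0158638
authentic: (107/143) × (61/107) × (91/107) × (45/107) × (57/107) ≈ 0.0812777
Highest score → authentic.

authentic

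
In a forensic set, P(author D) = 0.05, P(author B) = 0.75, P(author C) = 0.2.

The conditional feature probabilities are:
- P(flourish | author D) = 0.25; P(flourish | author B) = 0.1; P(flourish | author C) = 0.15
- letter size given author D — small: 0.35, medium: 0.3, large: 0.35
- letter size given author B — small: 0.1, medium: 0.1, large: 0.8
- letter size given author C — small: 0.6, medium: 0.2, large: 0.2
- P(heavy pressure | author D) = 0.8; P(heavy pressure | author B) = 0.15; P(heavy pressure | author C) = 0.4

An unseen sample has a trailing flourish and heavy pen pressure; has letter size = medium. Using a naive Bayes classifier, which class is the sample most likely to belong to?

author D: 0.05 × 0.25 × 0.3 × 0.8 = 0.003
author B: 0.75 × 0.1 × 0.1 × 0.15 = 0.001125
author C: 0.2 × 0.15 × 0.2 × 0.4 = 0.0024
Highest score → author D.

author D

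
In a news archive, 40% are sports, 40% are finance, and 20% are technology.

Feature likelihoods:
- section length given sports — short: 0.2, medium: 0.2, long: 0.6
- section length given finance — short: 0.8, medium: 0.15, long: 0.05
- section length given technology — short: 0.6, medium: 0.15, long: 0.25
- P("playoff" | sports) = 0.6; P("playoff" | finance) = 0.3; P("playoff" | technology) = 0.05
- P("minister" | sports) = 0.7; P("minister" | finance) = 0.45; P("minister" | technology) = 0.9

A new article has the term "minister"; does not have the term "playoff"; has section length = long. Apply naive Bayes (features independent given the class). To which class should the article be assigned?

sports

sports: 0.4 × 0.6 × (1−0.6) × 0.7 = 0.0672
finance: 0.4 × 0.05 × (1−0.3) × 0.45 = 0.0063
technology: 0.2 × 0.25 × (1−0.05) × 0.9 = 0.04275
Highest score → sports.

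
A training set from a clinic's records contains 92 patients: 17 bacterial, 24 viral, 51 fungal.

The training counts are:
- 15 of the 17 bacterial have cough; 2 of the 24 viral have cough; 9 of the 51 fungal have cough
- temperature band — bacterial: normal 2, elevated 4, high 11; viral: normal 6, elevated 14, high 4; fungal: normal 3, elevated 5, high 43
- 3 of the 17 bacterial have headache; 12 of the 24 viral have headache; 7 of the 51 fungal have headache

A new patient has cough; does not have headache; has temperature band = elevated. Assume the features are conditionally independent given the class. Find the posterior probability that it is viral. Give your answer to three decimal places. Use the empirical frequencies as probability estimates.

0.137

bacterial: (17/92) × (15/17) × (4/17) × (14/17) ≈ 0.0315932
viral: (24/92) × (2/24) × (14/24) × (12/24) ≈ 0.00634058
fungal: (51/92) × (9/51) × (5/51) × (44/51) ≈ 0.00827441
P(viral | x) = 0.00634058 / 0.04620819 ≈ 0.137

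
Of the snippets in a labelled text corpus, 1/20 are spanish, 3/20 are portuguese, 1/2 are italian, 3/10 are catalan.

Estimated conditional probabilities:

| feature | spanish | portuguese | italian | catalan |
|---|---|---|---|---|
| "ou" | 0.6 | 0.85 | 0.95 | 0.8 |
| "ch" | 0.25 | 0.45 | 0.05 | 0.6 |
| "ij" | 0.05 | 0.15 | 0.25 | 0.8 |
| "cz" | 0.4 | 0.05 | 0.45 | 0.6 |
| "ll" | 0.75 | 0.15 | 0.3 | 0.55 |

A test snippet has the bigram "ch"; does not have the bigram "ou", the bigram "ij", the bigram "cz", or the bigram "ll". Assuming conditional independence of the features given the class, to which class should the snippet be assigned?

spanish: 0.05 × (1−0.6) × 0.25 × (1−0.05) × (1−0.4) × (1−0.75) = 0.0007125
portuguese: 0.15 × (1−0.85) × 0.45 × (1−0.15) × (1−0.05) × (1−0.15) = 0.006949546875
italian: 0.5 × (1−0.95) × 0.05 × (1−0.25) × (1−0.45) × (1−0.3) = 0.0003609375
catalan: 0.3 × (1−0.8) × 0.6 × (1−0.8) × (1−0.6) × (1−0.55) = 0.001296
Highest score → portuguese.

portuguese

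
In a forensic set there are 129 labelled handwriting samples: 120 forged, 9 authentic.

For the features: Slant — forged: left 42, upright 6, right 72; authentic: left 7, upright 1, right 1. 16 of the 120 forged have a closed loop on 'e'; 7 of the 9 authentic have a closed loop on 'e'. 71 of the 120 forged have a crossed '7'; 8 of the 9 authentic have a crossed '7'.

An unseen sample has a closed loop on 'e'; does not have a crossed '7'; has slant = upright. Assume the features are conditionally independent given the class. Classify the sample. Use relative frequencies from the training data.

forged: (120/129) × (6/120) × (16/120) × (49/120) ≈ 0.0025323
authentic: (9/129) × (1/9) × (7/9) × (1/9) ≈ 0.000669921
Highest score → forged.

forged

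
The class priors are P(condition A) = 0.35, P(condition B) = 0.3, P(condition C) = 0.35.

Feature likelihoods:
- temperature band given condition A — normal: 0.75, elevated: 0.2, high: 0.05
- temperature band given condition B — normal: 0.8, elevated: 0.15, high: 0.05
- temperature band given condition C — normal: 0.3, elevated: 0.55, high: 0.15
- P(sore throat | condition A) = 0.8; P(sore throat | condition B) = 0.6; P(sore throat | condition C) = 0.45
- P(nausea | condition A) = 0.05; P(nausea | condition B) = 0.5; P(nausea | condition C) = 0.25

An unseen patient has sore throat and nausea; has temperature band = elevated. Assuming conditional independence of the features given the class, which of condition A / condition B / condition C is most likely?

condition A: 0.35 × 0.2 × 0.8 × 0.05 = 0.0028
condition B: 0.3 × 0.15 × 0.6 × 0.5 = 0.0135
condition C: 0.35 × 0.55 × 0.45 × 0.25 = 0.02165625
Highest score → condition C.

condition C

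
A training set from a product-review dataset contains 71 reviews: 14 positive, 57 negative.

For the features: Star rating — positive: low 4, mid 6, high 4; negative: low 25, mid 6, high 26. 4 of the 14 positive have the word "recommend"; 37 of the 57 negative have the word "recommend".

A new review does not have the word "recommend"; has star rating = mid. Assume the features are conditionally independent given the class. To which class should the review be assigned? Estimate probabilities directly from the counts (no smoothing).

positive: (14/71) × (6/14) × (10/14) ≈ 0.0603622
negative: (57/71) × (6/57) × (20/57) ≈ 0.0296516
Highest score → positive.

positive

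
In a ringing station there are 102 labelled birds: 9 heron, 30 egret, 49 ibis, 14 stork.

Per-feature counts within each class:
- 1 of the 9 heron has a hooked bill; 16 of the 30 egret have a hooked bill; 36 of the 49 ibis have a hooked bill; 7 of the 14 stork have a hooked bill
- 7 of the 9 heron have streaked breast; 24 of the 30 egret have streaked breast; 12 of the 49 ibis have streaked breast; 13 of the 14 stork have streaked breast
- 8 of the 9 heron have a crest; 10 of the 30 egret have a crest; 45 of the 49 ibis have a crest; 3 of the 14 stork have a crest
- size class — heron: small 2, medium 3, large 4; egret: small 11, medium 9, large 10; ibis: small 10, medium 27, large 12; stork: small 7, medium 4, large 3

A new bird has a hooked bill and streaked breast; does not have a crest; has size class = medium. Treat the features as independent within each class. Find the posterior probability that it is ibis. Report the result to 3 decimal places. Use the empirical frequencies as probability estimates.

heron: (9/102) × (1/9) × (7/9) × (1/9) × (3/9) ≈ 0.000282417
egret: (30/102) × (16/30) × (24/30) × (20/30) × (9/30) ≈ 0.025098
ibis: (49/102) × (36/49) × (12/49) × (4/49) × (27/49) ≈ 0.00388794
stork: (14/102) × (7/14) × (13/14) × (11/14) × (4/14) ≈ 0.0143057
P(ibis | x) = 0.00388794 / 0.043574057 ≈ 0.089

0.089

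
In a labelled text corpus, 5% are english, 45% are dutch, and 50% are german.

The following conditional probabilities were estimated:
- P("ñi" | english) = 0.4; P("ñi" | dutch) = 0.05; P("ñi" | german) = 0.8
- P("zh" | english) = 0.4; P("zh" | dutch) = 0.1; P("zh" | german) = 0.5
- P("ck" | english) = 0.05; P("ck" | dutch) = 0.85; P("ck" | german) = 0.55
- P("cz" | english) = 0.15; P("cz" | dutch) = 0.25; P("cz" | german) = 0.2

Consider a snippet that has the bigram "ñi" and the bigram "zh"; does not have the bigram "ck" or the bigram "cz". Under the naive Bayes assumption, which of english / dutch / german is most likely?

german

english: 0.05 × 0.4 × 0.4 × (1−0.05) × (1−0.15) = 0.00646
dutch: 0.45 × 0.05 × 0.1 × (1−0.85) × (1−0.25) = 0.000253125
german: 0.5 × 0.8 × 0.5 × (1−0.55) × (1−0.2) = 0.072
Highest score → german.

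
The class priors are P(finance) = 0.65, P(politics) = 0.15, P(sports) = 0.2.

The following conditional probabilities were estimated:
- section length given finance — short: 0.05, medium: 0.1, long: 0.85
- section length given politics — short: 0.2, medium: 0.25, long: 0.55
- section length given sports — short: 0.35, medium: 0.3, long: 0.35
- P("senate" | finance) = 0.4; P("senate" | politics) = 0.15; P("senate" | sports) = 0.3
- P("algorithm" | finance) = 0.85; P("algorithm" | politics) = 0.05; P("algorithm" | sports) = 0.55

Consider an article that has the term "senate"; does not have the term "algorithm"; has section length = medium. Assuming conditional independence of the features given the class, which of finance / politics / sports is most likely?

finance: 0.65 × 0.1 × 0.4 × (1−0.85) = 0.0039
politics: 0.15 × 0.25 × 0.15 × (1−0.05) = 0.00534375
sports: 0.2 × 0.3 × 0.3 × (1−0.55) = 0.0081
Highest score → sports.

sports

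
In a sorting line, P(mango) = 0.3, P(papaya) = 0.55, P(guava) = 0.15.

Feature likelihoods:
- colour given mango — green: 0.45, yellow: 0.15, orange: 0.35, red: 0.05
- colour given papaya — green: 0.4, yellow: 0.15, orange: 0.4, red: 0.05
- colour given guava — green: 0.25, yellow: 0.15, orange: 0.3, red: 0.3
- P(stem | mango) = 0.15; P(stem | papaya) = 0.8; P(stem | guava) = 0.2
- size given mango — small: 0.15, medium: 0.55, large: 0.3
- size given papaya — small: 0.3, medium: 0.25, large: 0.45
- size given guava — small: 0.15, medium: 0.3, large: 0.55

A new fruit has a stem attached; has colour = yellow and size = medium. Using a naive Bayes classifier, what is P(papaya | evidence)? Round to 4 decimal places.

0.7652

mango: 0.3 × 0.15 × 0.15 × 0.55 = 0.0037125
papaya: 0.55 × 0.15 × 0.8 × 0.25 = 0.0165
guava: 0.15 × 0.15 × 0.2 × 0.3 = 0.00135
P(papaya | x) = 0.0165 / 0.0215625 ≈ 0.7652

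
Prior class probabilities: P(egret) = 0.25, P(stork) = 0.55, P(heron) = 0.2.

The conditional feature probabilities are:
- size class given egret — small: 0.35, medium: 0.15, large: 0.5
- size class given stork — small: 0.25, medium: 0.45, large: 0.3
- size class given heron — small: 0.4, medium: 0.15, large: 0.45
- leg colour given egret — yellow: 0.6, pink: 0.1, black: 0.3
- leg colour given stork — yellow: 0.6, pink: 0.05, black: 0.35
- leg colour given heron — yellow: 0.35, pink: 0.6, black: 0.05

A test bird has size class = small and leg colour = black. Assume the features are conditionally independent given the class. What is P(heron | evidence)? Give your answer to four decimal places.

0.0510

egret: 0.25 × 0.35 × 0.3 = 0.02625
stork: 0.55 × 0.25 × 0.35 = 0.048125
heron: 0.2 × 0.4 × 0.05 = 0.004
P(heron | x) = 0.004 / 0.078375 ≈ 0.0510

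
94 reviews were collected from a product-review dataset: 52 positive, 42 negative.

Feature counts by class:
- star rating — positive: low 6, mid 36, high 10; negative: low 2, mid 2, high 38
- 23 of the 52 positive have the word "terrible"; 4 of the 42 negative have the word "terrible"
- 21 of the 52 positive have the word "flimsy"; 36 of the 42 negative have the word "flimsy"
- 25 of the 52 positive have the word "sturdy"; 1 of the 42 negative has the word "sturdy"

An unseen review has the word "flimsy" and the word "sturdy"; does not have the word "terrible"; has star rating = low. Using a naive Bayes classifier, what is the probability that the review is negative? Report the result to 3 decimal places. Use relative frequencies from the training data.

0.054

positive: (52/94) × (6/52) × (29/52) × (21/52) × (25/52) ≈ 0.00691147
negative: (42/94) × (2/42) × (38/42) × (36/42) × (1/42) ≈ 0.000392862
P(negative | x) = 0.000392862 / 0.007304332 ≈ 0.054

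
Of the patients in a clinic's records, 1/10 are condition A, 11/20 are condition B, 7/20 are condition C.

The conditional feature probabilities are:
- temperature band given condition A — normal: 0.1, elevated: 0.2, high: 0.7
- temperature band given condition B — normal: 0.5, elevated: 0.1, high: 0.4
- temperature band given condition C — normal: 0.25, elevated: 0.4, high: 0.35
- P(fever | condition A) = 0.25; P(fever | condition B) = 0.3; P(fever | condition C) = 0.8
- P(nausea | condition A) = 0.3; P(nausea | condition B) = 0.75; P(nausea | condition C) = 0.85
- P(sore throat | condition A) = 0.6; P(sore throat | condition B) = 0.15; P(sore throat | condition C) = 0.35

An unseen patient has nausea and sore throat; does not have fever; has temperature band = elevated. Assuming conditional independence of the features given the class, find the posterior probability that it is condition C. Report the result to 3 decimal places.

0.542

condition A: 0.1 × 0.2 × (1−0.25) × 0.3 × 0.6 = 0.0027
condition B: 0.55 × 0.1 × (1−0.3) × 0.75 × 0.15 = 0.00433125
condition C: 0.35 × 0.4 × (1−0.8) × 0.85 × 0.35 = 0.00833
P(condition C | x) = 0.00833 / 0.01536125 ≈ 0.542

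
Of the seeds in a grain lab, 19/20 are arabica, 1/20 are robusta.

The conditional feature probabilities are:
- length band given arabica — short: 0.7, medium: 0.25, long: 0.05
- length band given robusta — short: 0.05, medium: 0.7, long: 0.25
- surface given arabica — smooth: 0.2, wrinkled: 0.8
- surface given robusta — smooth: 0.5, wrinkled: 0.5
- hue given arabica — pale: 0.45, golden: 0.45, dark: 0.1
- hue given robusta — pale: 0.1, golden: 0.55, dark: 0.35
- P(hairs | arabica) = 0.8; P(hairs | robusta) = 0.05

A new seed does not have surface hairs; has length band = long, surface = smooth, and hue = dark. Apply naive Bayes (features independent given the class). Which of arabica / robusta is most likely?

robusta

arabica: 0.95 × 0.05 × 0.2 × 0.1 × (1−0.8) = 0.00019
robusta: 0.05 × 0.25 × 0.5 × 0.35 × (1−0.05) = 0.002078125
Highest score → robusta.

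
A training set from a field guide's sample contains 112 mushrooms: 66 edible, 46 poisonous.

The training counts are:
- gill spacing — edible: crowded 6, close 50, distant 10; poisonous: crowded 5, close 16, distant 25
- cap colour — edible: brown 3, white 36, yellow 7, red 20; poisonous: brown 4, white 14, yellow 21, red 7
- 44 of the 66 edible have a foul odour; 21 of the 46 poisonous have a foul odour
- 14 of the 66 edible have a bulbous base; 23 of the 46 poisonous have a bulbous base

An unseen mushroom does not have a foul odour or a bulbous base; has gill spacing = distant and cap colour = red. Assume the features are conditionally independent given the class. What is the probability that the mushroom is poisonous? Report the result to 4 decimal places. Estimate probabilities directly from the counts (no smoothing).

0.5650

edible: (66/112) × (10/66) × (20/66) × (22/66) × (52/66) ≈ 0.00710569
poisonous: (46/112) × (25/46) × (7/46) × (25/46) × (23/46) ≈ 0.00923027
P(poisonous | x) = 0.00923027 / 0.01633596 ≈ 0.5650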